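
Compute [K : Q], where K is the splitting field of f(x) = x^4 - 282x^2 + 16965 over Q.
[K : Q] = 4

Solving the quadratic in x^2: x^2 = (282 ± √(282^2 - 4·16965))/2 = (282 ± √11664)/2 = (282 ± 108)/2, giving x^2 = 195 or x^2 = 87. So f(x) = (x^2 - 195)(x^2 - 87) and the roots of f are ±√195, ±√87. Hence the splitting field is K = Q(√195, √87). Since 195 and 87 are distinct squarefree integers > 1, their product 16965 is not a perfect square, so √87 ∉ Q(√195). By the tower law [K:Q] = [Q(√195,√87):Q(√195)] · [Q(√195):Q] = 2 · 2 = 4.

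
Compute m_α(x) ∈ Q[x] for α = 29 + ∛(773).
m_α(x) = x^3 - 87x^2 + 2523x - 25162

Set β = α - 29 = ∛(773), so β^3 = 773. Then (α - 29)^3 - 773 = 0, i.e. α is a root of g(x) = (x - 29)^3 - 773 = x^3 - 87x^2 + 2523x - 25162. Since g(x) = h(x - 29) where h(x) = x^3 - 773, and h is irreducible over Q (because 773 is not a perfect cube, so h has no rational root, and a monic cubic with no rational root is irreducible), g is also irreducible (irreducibility is preserved under the substitution x → x - 29). Hence m_α(x) = x^3 - 87x^2 + 2523x - 25162.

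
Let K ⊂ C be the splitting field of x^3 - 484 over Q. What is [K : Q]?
[K : Q] = 6

The roots of x^3 - 484 are ∛484, ω∛484, ω^2∛484 where ω = e^(2πi/3) is a primitive cube root of unity, so K = Q(∛484, ω). Now [Q(∛484):Q] = 3 (since 484 is not a perfect cube, x^3 - 484 is irreducible) and [Q(ω):Q] = 2. Both 2 and 3 divide [K:Q], and [K:Q] ≤ 3·2 = 6, so [K:Q] = 6. (Equivalently: Q(∛484) ⊂ R but ω ∉ R, so [K : Q(∛484)] = 2.)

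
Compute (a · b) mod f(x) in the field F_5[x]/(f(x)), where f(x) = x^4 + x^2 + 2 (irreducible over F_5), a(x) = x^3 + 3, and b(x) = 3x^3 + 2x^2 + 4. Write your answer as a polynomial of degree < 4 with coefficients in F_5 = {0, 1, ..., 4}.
a · b ≡ x^3 + 3x^2 + x + 3 (mod f(x))

Multiply in F_5[x]: a(x)·b(x) = (x^3 + 3)·(3x^3 + 2x^2 + 4) = 3x^6 + 2x^5 + 3x^3 + x^2 + 2. This has degree ≥ 4, so divide by f(x) over F_5: 3x^6 + 2x^5 + 3x^3 + x^2 + 2 = (3x^2 + 2x + 2)·(x^4 + x^2 + 2) + (x^3 + 3x^2 + x + 3). Hence a·b ≡ x^3 + 3x^2 + x + 3 (mod f). (F_5[x]/(f) is a field with 5^4 = 625 elements since f is irreducible of degree 4.)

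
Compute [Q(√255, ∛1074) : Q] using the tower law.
[Q(√255, ∛1074) : Q] = 6

Let L = Q(√255, ∛1074). Since Q(√255) ⊂ L and [Q(√255):Q] = 2, the tower law gives 2 | [L:Q]. Likewise Q(∛1074) ⊂ L with [Q(∛1074):Q] = 3 (because 1074 is not a perfect cube), so 3 | [L:Q]. As gcd(2,3) = 1, [L:Q] is divisible by 6. Conversely L is generated over Q by √255 and ∛1074, so [L:Q] ≤ 2·3 = 6. Therefore [Q(√255, ∛1074) : Q] = 6.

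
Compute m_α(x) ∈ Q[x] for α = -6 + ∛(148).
m_α(x) = x^3 + 18x^2 + 108x + 68

Set β = α + 6 = ∛(148), so β^3 = 148. Then (α + 6)^3 - 148 = 0, i.e. α is a root of g(x) = (x + 6)^3 - 148 = x^3 + 18x^2 + 108x + 68. Since g(x) = h(x + 6) where h(x) = x^3 - 148, and h is irreducible over Q (because 148 is not a perfect cube, so h has no rational root, and a monic cubic with no rational root is irreducible), g is also irreducible (irreducibility is preserved under the substitution x → x + 6). Hence m_α(x) = x^3 + 18x^2 + 108x + 68.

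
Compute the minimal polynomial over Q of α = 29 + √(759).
m_α(x) = x^2 - 58x + 82

From α - 29 = √(759), squaring gives (α - 29)^2 = 759, i.e. α^2 - 58α + 841 = 759, so α^2 - 58α + 82 = 0. The discriminant of x^2 - 58x + 82 is (-58)^2 - 4·(82) = 3364 - 328 = 3036, and 4·(759) is not a perfect square in Q since 759 is squarefree and ≠ 1. Hence x^2 - 58x + 82 is irreducible over Q and is the minimal polynomial of α.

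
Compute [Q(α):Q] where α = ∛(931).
[Q(α):Q] = 3

The minimal polynomial of α is x^3 - 931, irreducible over Q since 931 is not a perfect cube (so x^3 - 931 has no rational root). Hence [Q(α):Q] = deg(m_α) = 3.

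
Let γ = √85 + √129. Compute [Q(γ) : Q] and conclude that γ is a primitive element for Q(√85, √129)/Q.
[Q(γ) : Q] = 4 (equivalently, Q(γ) = Q(√85, √129))

Obviously Q(γ) ⊆ Q(√85, √129), and [Q(√85, √129):Q] = 4 (since 85, 129 are distinct squarefree integers > 1 with 10965 not a perfect square). To show equality we compute the minimal polynomial of γ. From γ = √85 + √129: γ^2 = 85 + 2√(10965) + 129 = 214 + 2√(10965), so γ^2 - 214 = 2√(10965); squaring, (γ^2 - 214)^2 = 4·10965, i.e. γ^4 - 428γ^2 + 45796 - 43860 = 0, i.e. γ^4 - 428γ^2 + 1936 = 0. So γ is a root of x^4 - 428x^2 + 1936. This polynomial is irreducible over Q: it has no rational root (each ±√85 ± √129 is irrational), and any factorization into two quadratics over Q would force √(10965) ∈ Q (pairing opposite roots) or √85, √129 ∈ Q (other pairings), all impossible. Hence [Q(γ):Q] = 4 = [Q(√85, √129):Q], so Q(γ) = Q(√85, √129).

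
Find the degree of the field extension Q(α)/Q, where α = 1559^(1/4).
[Q(α):Q] = 4

α is a root of x^4 - 1559. By Eisenstein's criterion at the prime p = 1559 (which divides the constant term 1559 but p^2 = 2430481 does not, since 1559 is squarefree), x^4 - 1559 is irreducible over Q. Hence [Q(α):Q] = 4.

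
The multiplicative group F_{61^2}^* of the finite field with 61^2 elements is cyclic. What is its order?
|F_{61^2}^*| = 3720

F_{61^2} has 61^2 = 3721 elements; its multiplicative group consists of all nonzero elements, so |F_{61^2}^*| = 3721 - 1 = 3720. (It is cyclic since any finite subgroup of the multiplicative group of a field is cyclic.)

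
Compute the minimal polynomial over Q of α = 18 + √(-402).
m_α(x) = x^2 - 36x + 726

From α - 18 = √(-402), squaring gives (α - 18)^2 = -402, i.e. α^2 - 36α + 324 = -402, so α^2 - 36α + 726 = 0. The discriminant of x^2 - 36x + 726 is (-36)^2 - 4·(726) = 1296 - 2904 = -1608, and 4·(-402) is not a perfect square in Q since -402 is squarefree and ≠ 1. Hence x^2 - 36x + 726 is irreducible over Q and is the minimal polynomial of α.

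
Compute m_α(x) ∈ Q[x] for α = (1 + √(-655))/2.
m_α(x) = x^2 - x + 164

From 2α - 1 = √(-655), squaring gives (2α - 1)^2 = -655, i.e. 4α^2 - 4α + 1 = -655, so α^2 - α + (1 + 655)/4 = 0. Since -655 ≡ 1 (mod 4), (1 + 655)/4 = 164 ∈ Z. The polynomial x^2 - x + 164 has discriminant 1 - 4·(164) = -655, which is not a perfect square in Q (d = -655 is squarefree and ≠ 1), so x^2 - x + 164 is irreducible over Q. It is the minimal polynomial of α.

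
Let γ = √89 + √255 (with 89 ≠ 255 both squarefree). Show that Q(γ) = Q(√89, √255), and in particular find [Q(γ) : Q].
[Q(γ) : Q] = 4 (equivalently, Q(γ) = Q(√89, √255))

Obviously Q(γ) ⊆ Q(√89, √255), and [Q(√89, √255):Q] = 4 (since 89, 255 are distinct squarefree integers > 1 with 22695 not a perfect square). To show equality we compute the minimal polynomial of γ. From γ = √89 + √255: γ^2 = 89 + 2√(22695) + 255 = 344 + 2√(22695), so γ^2 - 344 = 2√(22695); squaring, (γ^2 - 344)^2 = 4·22695, i.e. γ^4 - 688γ^2 + 118336 - 90780 = 0, i.e. γ^4 - 688γ^2 + 27556 = 0. So γ is a root of x^4 - 688x^2 + 27556. This polynomial is irreducible over Q: it has no rational root (each ±√89 ± √255 is irrational), and any factorization into two quadratics over Q would force √(22695) ∈ Q (pairing opposite roots) or √89, √255 ∈ Q (other pairings), all impossible. Hence [Q(γ):Q] = 4 = [Q(√89, √255):Q], so Q(γ) = Q(√89, √255).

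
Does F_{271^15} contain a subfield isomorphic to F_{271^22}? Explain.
No: F_{271^22} is not a subfield of F_{271^15}

F_{p^m} embeds in F_{p^n} iff m | n. Here 22 ∤ 15 (since 15 = 0·22 + 15 with remainder 15 ≠ 0), so F_{271^22} is not a subfield of F_{271^15}. Equivalently: if it were, the tower law would give 22 = [F_{271^22}:F_271] dividing [F_{271^15}:F_271] = 15, contradiction.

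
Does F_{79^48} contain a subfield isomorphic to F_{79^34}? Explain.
No: F_{79^34} is not a subfield of F_{79^48}

F_{p^m} embeds in F_{p^n} iff m | n. Here 34 ∤ 48 (since 48 = 1·34 + 14 with remainder 14 ≠ 0), so F_{79^34} is not a subfield of F_{79^48}. Equivalently: if it were, the tower law would give 34 = [F_{79^34}:F_79] dividing [F_{79^48}:F_79] = 48, contradiction.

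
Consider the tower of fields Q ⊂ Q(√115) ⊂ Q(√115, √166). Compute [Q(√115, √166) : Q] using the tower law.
[Q(√115, √166) : Q] = 4

[Q(√115):Q] = 2 (min poly x^2 - 115, irreducible since 115 is squarefree > 1). For the top step, suppose √166 ∈ Q(√115), say √166 = c + d√115 with c, d ∈ Q. Squaring: 166 = c^2 + 115d^2 + 2cd√115. Since √115 ∉ Q this forces 2cd = 0. If d = 0 then √166 = c ∈ Q, contradicting 166 squarefree > 1. If c = 0 then 166 = 115d^2, so 115·166 = (115d)^2 is a perfect square in Q — but 115·166 = 19090 is not a perfect square (since 115 and 166 are distinct squarefree integers). Contradiction. Hence √166 ∉ Q(√115), so x^2 - 166 stays irreducible over Q(√115) and [Q(√115, √166) : Q(√115)] = 2. By the tower law, [Q(√115, √166) : Q] = 2 · 2 = 4.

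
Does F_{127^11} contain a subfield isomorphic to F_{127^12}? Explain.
No: F_{127^12} is not a subfield of F_{127^11}

F_{p^m} embeds in F_{p^n} iff m | n. Here 12 ∤ 11 (since 11 = 0·12 + 11 with remainder 11 ≠ 0), so F_{127^12} is not a subfield of F_{127^11}. Equivalently: if it were, the tower law would give 12 = [F_{127^12}:F_127] dividing [F_{127^11}:F_127] = 11, contradiction.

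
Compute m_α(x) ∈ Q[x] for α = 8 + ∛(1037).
m_α(x) = x^3 - 24x^2 + 192x - 1549

Set β = α - 8 = ∛(1037), so β^3 = 1037. Then (α - 8)^3 - 1037 = 0, i.e. α is a root of g(x) = (x - 8)^3 - 1037 = x^3 - 24x^2 + 192x - 1549. Since g(x) = h(x - 8) where h(x) = x^3 - 1037, and h is irreducible over Q (because 1037 is not a perfect cube, so h has no rational root, and a monic cubic with no rational root is irreducible), g is also irreducible (irreducibility is preserved under the substitution x → x - 8). Hence m_α(x) = x^3 - 24x^2 + 192x - 1549.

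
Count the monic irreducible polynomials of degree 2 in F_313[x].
There are 48828 monic irreducible polynomials of degree 2 over F_313

Each element of F_{313^2} that lies in no proper subfield is a root of exactly one monic irreducible of degree 2 over F_313, and each such polynomial has 2 distinct roots in F_{313^2}. By Möbius inversion the count is N_313(2) = (1/2) Σ_{d|2} μ(2/d) · 313^d = (1/2)(μ(2)·313^1 + μ(1)·313^2) = 97656/2 = 48828.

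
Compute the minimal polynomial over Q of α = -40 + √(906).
m_α(x) = x^2 + 80x + 694

From α + 40 = √(906), squaring gives (α + 40)^2 = 906, i.e. α^2 + 80α + 1600 = 906, so α^2 + 80α + 694 = 0. The discriminant of x^2 + 80x + 694 is (80)^2 - 4·(694) = 6400 - 2776 = 3624, and 4·(906) is not a perfect square in Q since 906 is squarefree and ≠ 1. Hence x^2 + 80x + 694 is irreducible over Q and is the minimal polynomial of α.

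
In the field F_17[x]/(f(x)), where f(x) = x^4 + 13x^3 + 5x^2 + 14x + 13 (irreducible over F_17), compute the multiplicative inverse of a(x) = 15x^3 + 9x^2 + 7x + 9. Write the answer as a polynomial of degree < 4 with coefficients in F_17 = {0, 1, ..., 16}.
a(x)^(-1) ≡ 7x^3 + x^2 + 11x + 14 (mod f(x))

Since f is irreducible over F_17, F_17[x]/(f) is a field and a(x) ≠ 0 has an inverse. Apply the extended Euclidean algorithm to f(x) and a(x) in F_17[x]: f(x) = (8x + 4)·a(x) + (15x^2 + 16x + 11);  a(x) = (x + 12)·(15x^2 + 16x + 11) + (8x + 13);  (15x^2 + 16x + 11) = (4x + 4)·(8x + 13) + (10). The last nonzero remainder is the constant 10 = gcd(f, a) in F_17. Back-substituting through the division chain expresses 10 = s(x)·a(x) + t(x)·f(x) with s(x) ≡ 2x^3 + 10x^2 + 8x + 4 (mod f), so (2x^3 + 10x^2 + 8x + 4)·a(x) ≡ 10 (mod f). Multiplying by 10^(-1) ≡ 12 in F_17 gives a(x)^(-1) ≡ 12·(2x^3 + 10x^2 + 8x + 4) ≡ 7x^3 + x^2 + 11x + 14 (mod f). Check: (15x^3 + 9x^2 + 7x + 9)·(7x^3 + x^2 + 11x + 14) = 3x^6 + 10x^5 + 2x^4 + 5x^3 + 8x^2 + 10x + 7 ≡ 1 (mod x^4 + 13x^3 + 5x^2 + 14x + 13).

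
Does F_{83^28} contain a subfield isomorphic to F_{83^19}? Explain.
No: F_{83^19} is not a subfield of F_{83^28}

F_{p^m} embeds in F_{p^n} iff m | n. Here 19 ∤ 28 (since 28 = 1·19 + 9 with remainder 9 ≠ 0), so F_{83^19} is not a subfield of F_{83^28}. Equivalently: if it were, the tower law would give 19 = [F_{83^19}:F_83] dividing [F_{83^28}:F_83] = 28, contradiction.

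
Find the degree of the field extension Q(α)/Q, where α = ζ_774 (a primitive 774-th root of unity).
[Q(α):Q] = 252

The minimal polynomial of ζ_774 over Q is the 774-th cyclotomic polynomial Φ_774(x), which is irreducible over Q and has degree φ(774) = 252. Hence [Q(α):Q] = φ(774) = 252.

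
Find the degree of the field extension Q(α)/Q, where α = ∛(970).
[Q(α):Q] = 3

The minimal polynomial of α is x^3 - 970, irreducible over Q since 970 is not a perfect cube (so x^3 - 970 has no rational root). Hence [Q(α):Q] = deg(m_α) = 3.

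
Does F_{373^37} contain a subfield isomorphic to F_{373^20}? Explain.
No: F_{373^20} is not a subfield of F_{373^37}

F_{p^m} embeds in F_{p^n} iff m | n. Here 20 ∤ 37 (since 37 = 1·20 + 17 with remainder 17 ≠ 0), so F_{373^20} is not a subfield of F_{373^37}. Equivalently: if it were, the tower law would give 20 = [F_{373^20}:F_373] dividing [F_{373^37}:F_373] = 37, contradiction.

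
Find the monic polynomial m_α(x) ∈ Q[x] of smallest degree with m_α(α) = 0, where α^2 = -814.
m_α(x) = x^2 + 814

α satisfies α^2 + 814 = 0, so x^2 + 814 annihilates α. Since d = -814 is squarefree and ≠ 1, it is not a perfect square in Q, so x^2 + 814 has no rational root and is therefore irreducible over Q (a degree-2 polynomial over a field is irreducible iff it has no root). Hence m_α(x) = x^2 + 814.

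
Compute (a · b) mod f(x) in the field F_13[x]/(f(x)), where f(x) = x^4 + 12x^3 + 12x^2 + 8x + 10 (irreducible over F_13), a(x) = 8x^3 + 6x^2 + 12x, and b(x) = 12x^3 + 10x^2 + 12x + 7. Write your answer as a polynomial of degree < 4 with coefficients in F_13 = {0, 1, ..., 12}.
a · b ≡ 8x^3 + 5x^2 + 5x + 8 (mod f(x))

Multiply in F_13[x]: a(x)·b(x) = (8x^3 + 6x^2 + 12x)·(12x^3 + 10x^2 + 12x + 7) = 5x^6 + 9x^5 + x^4 + x^3 + 4x^2 + 6x. This has degree ≥ 4, so divide by f(x) over F_13: 5x^6 + 9x^5 + x^4 + x^3 + 4x^2 + 6x = (5x^2 + x + 7)·(x^4 + 12x^3 + 12x^2 + 8x + 10) + (8x^3 + 5x^2 + 5x + 8). Hence a·b ≡ 8x^3 + 5x^2 + 5x + 8 (mod f). (F_13[x]/(f) is a field with 13^4 = 28561 elements since f is irreducible of degree 4.)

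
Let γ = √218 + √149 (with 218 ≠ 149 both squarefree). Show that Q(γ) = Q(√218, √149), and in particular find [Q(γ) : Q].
[Q(γ) : Q] = 4 (equivalently, Q(γ) = Q(√218, √149))

Obviously Q(γ) ⊆ Q(√218, √149), and [Q(√218, √149):Q] = 4 (since 218, 149 are distinct squarefree integers > 1 with 32482 not a perfect square). To show equality we compute the minimal polynomial of γ. From γ = √218 + √149: γ^2 = 218 + 2√(32482) + 149 = 367 + 2√(32482), so γ^2 - 367 = 2√(32482); squaring, (γ^2 - 367)^2 = 4·32482, i.e. γ^4 - 734γ^2 + 134689 - 129928 = 0, i.e. γ^4 - 734γ^2 + 4761 = 0. So γ is a root of x^4 - 734x^2 + 4761. This polynomial is irreducible over Q: it has no rational root (each ±√218 ± √149 is irrational), and any factorization into two quadratics over Q would force √(32482) ∈ Q (pairing opposite roots) or √218, √149 ∈ Q (other pairings), all impossible. Hence [Q(γ):Q] = 4 = [Q(√218, √149):Q], so Q(γ) = Q(√218, √149).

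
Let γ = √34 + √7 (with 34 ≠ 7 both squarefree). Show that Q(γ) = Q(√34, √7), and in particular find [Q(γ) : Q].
[Q(γ) : Q] = 4 (equivalently, Q(γ) = Q(√34, √7))

Obviously Q(γ) ⊆ Q(√34, √7), and [Q(√34, √7):Q] = 4 (since 34, 7 are distinct squarefree integers > 1 with 238 not a perfect square). To show equality we compute the minimal polynomial of γ. From γ = √34 + √7: γ^2 = 34 + 2√(238) + 7 = 41 + 2√(238), so γ^2 - 41 = 2√(238); squaring, (γ^2 - 41)^2 = 4·238, i.e. γ^4 - 82γ^2 + 1681 - 952 = 0, i.e. γ^4 - 82γ^2 + 729 = 0. So γ is a root of x^4 - 82x^2 + 729. This polynomial is irreducible over Q: it has no rational root (each ±√34 ± √7 is irrational), and any factorization into two quadratics over Q would force √(238) ∈ Q (pairing opposite roots) or √34, √7 ∈ Q (other pairings), all impossible. Hence [Q(γ):Q] = 4 = [Q(√34, √7):Q], so Q(γ) = Q(√34, √7).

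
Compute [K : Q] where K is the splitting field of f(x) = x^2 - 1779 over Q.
[K : Q] = 2

f(x) = x^2 - 1779 factors as (x - √1779)(x + √1779). The splitting field is K = Q(√1779). Since 1779 is squarefree and > 1, it is not a perfect square, so x^2 - 1779 is irreducible over Q and [Q(√1779) : Q] = 2. Hence [K : Q] = 2.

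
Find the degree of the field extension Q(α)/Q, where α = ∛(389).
[Q(α):Q] = 3

The minimal polynomial of α is x^3 - 389, irreducible over Q since 389 is not a perfect cube (so x^3 - 389 has no rational root). Hence [Q(α):Q] = deg(m_α) = 3.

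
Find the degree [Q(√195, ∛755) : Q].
[Q(√195, ∛755) : Q] = 6

Let L = Q(√195, ∛755). Since Q(√195) ⊂ L and [Q(√195):Q] = 2, the tower law gives 2 | [L:Q]. Likewise Q(∛755) ⊂ L with [Q(∛755):Q] = 3 (because 755 is not a perfect cube), so 3 | [L:Q]. As gcd(2,3) = 1, [L:Q] is divisible by 6. Conversely L is generated over Q by √195 and ∛755, so [L:Q] ≤ 2·3 = 6. Therefore [Q(√195, ∛755) : Q] = 6.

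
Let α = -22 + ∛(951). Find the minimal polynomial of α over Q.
m_α(x) = x^3 + 66x^2 + 1452x + 9697

Set β = α + 22 = ∛(951), so β^3 = 951. Then (α + 22)^3 - 951 = 0, i.e. α is a root of g(x) = (x + 22)^3 - 951 = x^3 + 66x^2 + 1452x + 9697. Since g(x) = h(x + 22) where h(x) = x^3 - 951, and h is irreducible over Q (because 951 is not a perfect cube, so h has no rational root, and a monic cubic with no rational root is irreducible), g is also irreducible (irreducibility is preserved under the substitution x → x + 22). Hence m_α(x) = x^3 + 66x^2 + 1452x + 9697.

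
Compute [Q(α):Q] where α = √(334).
[Q(α):Q] = 2

[Q(α):Q] equals the degree of the minimal polynomial of α. Here α^2 = 334 and x^2 - 334 is irreducible (d = 334 is squarefree, ≠ 1, hence not a square), so deg(m_α) = 2. Thus [Q(α):Q] = 2.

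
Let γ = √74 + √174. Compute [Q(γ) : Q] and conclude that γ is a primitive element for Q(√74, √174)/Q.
[Q(γ) : Q] = 4 (equivalently, Q(γ) = Q(√74, √174))

Obviously Q(γ) ⊆ Q(√74, √174), and [Q(√74, √174):Q] = 4 (since 74, 174 are distinct squarefree integers > 1 with 12876 not a perfect square). To show equality we compute the minimal polynomial of γ. From γ = √74 + √174: γ^2 = 74 + 2√(12876) + 174 = 248 + 2√(12876), so γ^2 - 248 = 2√(12876); squaring, (γ^2 - 248)^2 = 4·12876, i.e. γ^4 - 496γ^2 + 61504 - 51504 = 0, i.e. γ^4 - 496γ^2 + 10000 = 0. So γ is a root of x^4 - 496x^2 + 10000. This polynomial is irreducible over Q: it has no rational root (each ±√74 ± √174 is irrational), and any factorization into two quadratics over Q would force √(12876) ∈ Q (pairing opposite roots) or √74, √174 ∈ Q (other pairings), all impossible. Hence [Q(γ):Q] = 4 = [Q(√74, √174):Q], so Q(γ) = Q(√74, √174).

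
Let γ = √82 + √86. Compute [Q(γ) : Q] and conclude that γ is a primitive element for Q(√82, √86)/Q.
[Q(γ) : Q] = 4 (equivalently, Q(γ) = Q(√82, √86))

Obviously Q(γ) ⊆ Q(√82, √86), and [Q(√82, √86):Q] = 4 (since 82, 86 are distinct squarefree integers > 1 with 7052 not a perfect square). To show equality we compute the minimal polynomial of γ. From γ = √82 + √86: γ^2 = 82 + 2√(7052) + 86 = 168 + 2√(7052), so γ^2 - 168 = 2√(7052); squaring, (γ^2 - 168)^2 = 4·7052, i.e. γ^4 - 336γ^2 + 28224 - 28208 = 0, i.e. γ^4 - 336γ^2 + 16 = 0. So γ is a root of x^4 - 336x^2 + 16. This polynomial is irreducible over Q: it has no rational root (each ±√82 ± √86 is irrational), and any factorization into two quadratics over Q would force √(7052) ∈ Q (pairing opposite roots) or √82, √86 ∈ Q (other pairings), all impossible. Hence [Q(γ):Q] = 4 = [Q(√82, √86):Q], so Q(γ) = Q(√82, √86).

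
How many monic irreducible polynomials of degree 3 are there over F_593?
There are 69509088 monic irreducible polynomials of degree 3 over F_593

Each element of F_{593^3} that lies in no proper subfield is a root of exactly one monic irreducible of degree 3 over F_593, and each such polynomial has 3 distinct roots in F_{593^3}. By Möbius inversion the count is N_593(3) = (1/3) Σ_{d|3} μ(3/d) · 593^d = (1/3)(μ(3)·593^1 + μ(1)·593^3) = 208527264/3 = 69509088.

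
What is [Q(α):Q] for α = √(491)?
[Q(α):Q] = 2

[Q(α):Q] equals the degree of the minimal polynomial of α. Here α^2 = 491 and x^2 - 491 is irreducible (d = 491 is squarefree, ≠ 1, hence not a square), so deg(m_α) = 2. Thus [Q(α):Q] = 2.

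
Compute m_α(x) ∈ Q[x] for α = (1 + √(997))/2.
m_α(x) = x^2 - x - 249

From 2α - 1 = √(997), squaring gives (2α - 1)^2 = 997, i.e. 4α^2 - 4α + 1 = 997, so α^2 - α + (1 - 997)/4 = 0. Since 997 ≡ 1 (mod 4), (1 - 997)/4 = -249 ∈ Z. The polynomial x^2 - x - 249 has discriminant 1 - 4·(-249) = 997, which is not a perfect square in Q (d = 997 is squarefree and ≠ 1), so x^2 - x - 249 is irreducible over Q. It is the minimal polynomial of α.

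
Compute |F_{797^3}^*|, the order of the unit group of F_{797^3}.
|F_{797^3}^*| = 506261572

F_{797^3} has 797^3 = 506261573 elements; its multiplicative group consists of all nonzero elements, so |F_{797^3}^*| = 506261573 - 1 = 506261572. (It is cyclic since any finite subgroup of the multiplicative group of a field is cyclic.)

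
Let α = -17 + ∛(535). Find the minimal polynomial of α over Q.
m_α(x) = x^3 + 51x^2 + 867x + 4378

Set β = α + 17 = ∛(535), so β^3 = 535. Then (α + 17)^3 - 535 = 0, i.e. α is a root of g(x) = (x + 17)^3 - 535 = x^3 + 51x^2 + 867x + 4378. Since g(x) = h(x + 17) where h(x) = x^3 - 535, and h is irreducible over Q (because 535 is not a perfect cube, so h has no rational root, and a monic cubic with no rational root is irreducible), g is also irreducible (irreducibility is preserved under the substitution x → x + 17). Hence m_α(x) = x^3 + 51x^2 + 867x + 4378.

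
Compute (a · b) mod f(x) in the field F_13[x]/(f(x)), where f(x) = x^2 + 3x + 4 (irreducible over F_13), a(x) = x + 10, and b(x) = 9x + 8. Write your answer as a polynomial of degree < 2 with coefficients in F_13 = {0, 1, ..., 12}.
a · b ≡ 6x + 5 (mod f(x))

Multiply in F_13[x]: a(x)·b(x) = (x + 10)·(9x + 8) = 9x^2 + 7x + 2. This has degree ≥ 2, so divide by f(x) over F_13: 9x^2 + 7x + 2 = (9)·(x^2 + 3x + 4) + (6x + 5). Hence a·b ≡ 6x + 5 (mod f). (F_13[x]/(f) is a field with 13^2 = 169 elements since f is irreducible of degree 2.)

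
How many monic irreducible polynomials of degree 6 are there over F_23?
There are 24670536 monic irreducible polynomials of degree 6 over F_23

Each element of F_{23^6} that lies in no proper subfield is a root of exactly one monic irreducible of degree 6 over F_23, and each such polynomial has 6 distinct roots in F_{23^6}. By Möbius inversion the count is N_23(6) = (1/6) Σ_{d|6} μ(6/d) · 23^d = (1/6)(μ(6)·23^1 + μ(3)·23^2 + μ(2)·23^3 + μ(1)·23^6) = 148023216/6 = 24670536.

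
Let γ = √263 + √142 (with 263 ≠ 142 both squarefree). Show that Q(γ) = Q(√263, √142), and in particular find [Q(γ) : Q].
[Q(γ) : Q] = 4 (equivalently, Q(γ) = Q(√263, √142))

Obviously Q(γ) ⊆ Q(√263, √142), and [Q(√263, √142):Q] = 4 (since 263, 142 are distinct squarefree integers > 1 with 37346 not a perfect square). To show equality we compute the minimal polynomial of γ. From γ = √263 + √142: γ^2 = 263 + 2√(37346) + 142 = 405 + 2√(37346), so γ^2 - 405 = 2√(37346); squaring, (γ^2 - 405)^2 = 4·37346, i.e. γ^4 - 810γ^2 + 164025 - 149384 = 0, i.e. γ^4 - 810γ^2 + 14641 = 0. So γ is a root of x^4 - 810x^2 + 14641. This polynomial is irreducible over Q: it has no rational root (each ±√263 ± √142 is irrational), and any factorization into two quadratics over Q would force √(37346) ∈ Q (pairing opposite roots) or √263, √142 ∈ Q (other pairings), all impossible. Hence [Q(γ):Q] = 4 = [Q(√263, √142):Q], so Q(γ) = Q(√263, √142).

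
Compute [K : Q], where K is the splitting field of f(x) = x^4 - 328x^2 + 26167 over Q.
[K : Q] = 4

Solving the quadratic in x^2: x^2 = (328 ± √(328^2 - 4·26167))/2 = (328 ± √2916)/2 = (328 ± 54)/2, giving x^2 = 137 or x^2 = 191. So f(x) = (x^2 - 137)(x^2 - 191) and the roots of f are ±√137, ±√191. Hence the splitting field is K = Q(√137, √191). Since 137 and 191 are distinct squarefree integers > 1, their product 26167 is not a perfect square, so √191 ∉ Q(√137). By the tower law [K:Q] = [Q(√137,√191):Q(√137)] · [Q(√137):Q] = 2 · 2 = 4.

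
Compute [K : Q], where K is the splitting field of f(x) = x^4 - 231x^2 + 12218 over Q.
[K : Q] = 4

Solving the quadratic in x^2: x^2 = (231 ± √(231^2 - 4·12218))/2 = (231 ± √4489)/2 = (231 ± 67)/2, giving x^2 = 82 or x^2 = 149. So f(x) = (x^2 - 82)(x^2 - 149) and the roots of f are ±√82, ±√149. Hence the splitting field is K = Q(√82, √149). Since 82 and 149 are distinct squarefree integers > 1, their product 12218 is not a perfect square, so √149 ∉ Q(√82). By the tower law [K:Q] = [Q(√82,√149):Q(√82)] · [Q(√82):Q] = 2 · 2 = 4.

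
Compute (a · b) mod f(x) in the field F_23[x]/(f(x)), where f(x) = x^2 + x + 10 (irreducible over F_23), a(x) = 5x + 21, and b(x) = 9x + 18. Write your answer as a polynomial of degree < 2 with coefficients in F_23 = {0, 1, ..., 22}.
a · b ≡ 4x + 20 (mod f(x))

Multiply in F_23[x]: a(x)·b(x) = (5x + 21)·(9x + 18) = 22x^2 + 3x + 10. This has degree ≥ 2, so divide by f(x) over F_23: 22x^2 + 3x + 10 = (22)·(x^2 + x + 10) + (4x + 20). Hence a·b ≡ 4x + 20 (mod f). (F_23[x]/(f) is a field with 23^2 = 529 elements since f is irreducible of degree 2.)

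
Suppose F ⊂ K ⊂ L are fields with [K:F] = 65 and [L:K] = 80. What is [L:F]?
[L:F] = 5200

The tower law says that for any tower of field extensions F ⊂ K ⊂ L with finite degrees, [L:F] = [L:K] · [K:F]. Here this gives [L:F] = 80 · 65 = 5200.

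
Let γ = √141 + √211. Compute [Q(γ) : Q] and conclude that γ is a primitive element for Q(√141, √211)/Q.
[Q(γ) : Q] = 4 (equivalently, Q(γ) = Q(√141, √211))

Obviously Q(γ) ⊆ Q(√141, √211), and [Q(√141, √211):Q] = 4 (since 141, 211 are distinct squarefree integers > 1 with 29751 not a perfect square). To show equality we compute the minimal polynomial of γ. From γ = √141 + √211: γ^2 = 141 + 2√(29751) + 211 = 352 + 2√(29751), so γ^2 - 352 = 2√(29751); squaring, (γ^2 - 352)^2 = 4·29751, i.e. γ^4 - 704γ^2 + 123904 - 119004 = 0, i.e. γ^4 - 704γ^2 + 4900 = 0. So γ is a root of x^4 - 704x^2 + 4900. This polynomial is irreducible over Q: it has no rational root (each ±√141 ± √211 is irrational), and any factorization into two quadratics over Q would force √(29751) ∈ Q (pairing opposite roots) or √141, √211 ∈ Q (other pairings), all impossible. Hence [Q(γ):Q] = 4 = [Q(√141, √211):Q], so Q(γ) = Q(√141, √211).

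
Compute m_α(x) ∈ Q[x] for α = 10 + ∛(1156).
m_α(x) = x^3 - 30x^2 + 300x - 2156

Set β = α - 10 = ∛(1156), so β^3 = 1156. Then (α - 10)^3 - 1156 = 0, i.e. α is a root of g(x) = (x - 10)^3 - 1156 = x^3 - 30x^2 + 300x - 2156. Since g(x) = h(x - 10) where h(x) = x^3 - 1156, and h is irreducible over Q (because 1156 is not a perfect cube, so h has no rational root, and a monic cubic with no rational root is irreducible), g is also irreducible (irreducibility is preserved under the substitution x → x - 10). Hence m_α(x) = x^3 - 30x^2 + 300x - 2156.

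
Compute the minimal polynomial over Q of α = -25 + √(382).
m_α(x) = x^2 + 50x + 243

From α + 25 = √(382), squaring gives (α + 25)^2 = 382, i.e. α^2 + 50α + 625 = 382, so α^2 + 50α + 243 = 0. The discriminant of x^2 + 50x + 243 is (50)^2 - 4·(243) = 2500 - 972 = 1528, and 4·(382) is not a perfect square in Q since 382 is squarefree and ≠ 1. Hence x^2 + 50x + 243 is irreducible over Q and is the minimal polynomial of α.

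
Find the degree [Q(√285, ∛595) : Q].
[Q(√285, ∛595) : Q] = 6

Let L = Q(√285, ∛595). Since Q(√285) ⊂ L and [Q(√285):Q] = 2, the tower law gives 2 | [L:Q]. Likewise Q(∛595) ⊂ L with [Q(∛595):Q] = 3 (because 595 is not a perfect cube), so 3 | [L:Q]. As gcd(2,3) = 1, [L:Q] is divisible by 6. Conversely L is generated over Q by √285 and ∛595, so [L:Q] ≤ 2·3 = 6. Therefore [Q(√285, ∛595) : Q] = 6.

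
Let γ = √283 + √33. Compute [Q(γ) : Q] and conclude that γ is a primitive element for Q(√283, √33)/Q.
[Q(γ) : Q] = 4 (equivalently, Q(γ) = Q(√283, √33))

Obviously Q(γ) ⊆ Q(√283, √33), and [Q(√283, √33):Q] = 4 (since 283, 33 are distinct squarefree integers > 1 with 9339 not a perfect square). To show equality we compute the minimal polynomial of γ. From γ = √283 + √33: γ^2 = 283 + 2√(9339) + 33 = 316 + 2√(9339), so γ^2 - 316 = 2√(9339); squaring, (γ^2 - 316)^2 = 4·9339, i.e. γ^4 - 632γ^2 + 99856 - 37356 = 0, i.e. γ^4 - 632γ^2 + 62500 = 0. So γ is a root of x^4 - 632x^2 + 62500. This polynomial is irreducible over Q: it has no rational root (each ±√283 ± √33 is irrational), and any factorization into two quadratics over Q would force √(9339) ∈ Q (pairing opposite roots) or √283, √33 ∈ Q (other pairings), all impossible. Hence [Q(γ):Q] = 4 = [Q(√283, √33):Q], so Q(γ) = Q(√283, √33).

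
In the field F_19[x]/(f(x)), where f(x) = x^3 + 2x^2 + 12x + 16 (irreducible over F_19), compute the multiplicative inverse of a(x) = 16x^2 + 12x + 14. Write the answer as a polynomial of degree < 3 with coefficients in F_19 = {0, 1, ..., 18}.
a(x)^(-1) ≡ 5x^2 + 13x (mod f(x))

Since f is irreducible over F_19, F_19[x]/(f) is a field and a(x) ≠ 0 has an inverse. Apply the extended Euclidean algorithm to f(x) and a(x) in F_19[x]: f(x) = (6x + 17)·a(x) + (9x + 6);  a(x) = (6x + 10)·(9x + 6) + (11). The last nonzero remainder is the constant 11 = gcd(f, a) in F_19. Back-substituting through the division chain expresses 11 = s(x)·a(x) + t(x)·f(x) with s(x) ≡ 17x^2 + 10x (mod f), so (17x^2 + 10x)·a(x) ≡ 11 (mod f). Multiplying by 11^(-1) ≡ 7 in F_19 gives a(x)^(-1) ≡ 7·(17x^2 + 10x) ≡ 5x^2 + 13x (mod f). Check: (16x^2 + 12x + 14)·(5x^2 + 13x) = 4x^4 + 2x^3 + 17x^2 + 11x ≡ 1 (mod x^3 + 2x^2 + 12x + 16).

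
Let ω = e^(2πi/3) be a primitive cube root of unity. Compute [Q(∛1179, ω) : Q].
[Q(∛1179, ω) : Q] = 6

[Q(∛1179):Q] = 3 (min poly x^3 - 1179, irreducible since 1179 is not a perfect cube). [Q(ω):Q] = 2 (min poly x^2 + x + 1). Since Q(∛1179) ⊂ R and ω ∉ R, we have ω ∉ Q(∛1179), so x^2 + x + 1 remains irreducible over Q(∛1179) and [Q(∛1179, ω) : Q(∛1179)] = 2. By the tower law, [Q(∛1179, ω) : Q] = 3 · 2 = 6. (In fact Q(∛1179, ω) is the splitting field of x^3 - 1179 over Q.)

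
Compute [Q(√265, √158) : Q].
[Q(√265, √158) : Q] = 4

[Q(√265):Q] = 2 (min poly x^2 - 265, irreducible since 265 is squarefree > 1). For the top step, suppose √158 ∈ Q(√265), say √158 = c + d√265 with c, d ∈ Q. Squaring: 158 = c^2 + 265d^2 + 2cd√265. Since √265 ∉ Q this forces 2cd = 0. If d = 0 then √158 = c ∈ Q, contradicting 158 squarefree > 1. If c = 0 then 158 = 265d^2, so 265·158 = (265d)^2 is a perfect square in Q — but 265·158 = 41870 is not a perfect square (since 265 and 158 are distinct squarefree integers). Contradiction. Hence √158 ∉ Q(√265), so x^2 - 158 stays irreducible over Q(√265) and [Q(√265, √158) : Q(√265)] = 2. By the tower law, [Q(√265, √158) : Q] = 2 · 2 = 4.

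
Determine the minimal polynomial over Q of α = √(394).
m_α(x) = x^2 - 394

α satisfies α^2 - 394 = 0, so x^2 - 394 annihilates α. Since d = 394 is squarefree and ≠ 1, it is not a perfect square in Q, so x^2 - 394 has no rational root and is therefore irreducible over Q (a degree-2 polynomial over a field is irreducible iff it has no root). Hence m_α(x) = x^2 - 394.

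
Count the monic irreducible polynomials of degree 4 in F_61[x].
There are 3460530 monic irreducible polynomials of degree 4 over F_61

Each element of F_{61^4} that lies in no proper subfield is a root of exactly one monic irreducible of degree 4 over F_61, and each such polynomial has 4 distinct roots in F_{61^4}. By Möbius inversion the count is N_61(4) = (1/4) Σ_{d|4} μ(4/d) · 61^d = (1/4)(μ(4)·61^1 + μ(2)·61^2 + μ(1)·61^4) = 13842120/4 = 3460530.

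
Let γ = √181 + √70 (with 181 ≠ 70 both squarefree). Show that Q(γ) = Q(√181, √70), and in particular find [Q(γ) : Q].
[Q(γ) : Q] = 4 (equivalently, Q(γ) = Q(√181, √70))

Obviously Q(γ) ⊆ Q(√181, √70), and [Q(√181, √70):Q] = 4 (since 181, 70 are distinct squarefree integers > 1 with 12670 not a perfect square). To show equality we compute the minimal polynomial of γ. From γ = √181 + √70: γ^2 = 181 + 2√(12670) + 70 = 251 + 2√(12670), so γ^2 - 251 = 2√(12670); squaring, (γ^2 - 251)^2 = 4·12670, i.e. γ^4 - 502γ^2 + 63001 - 50680 = 0, i.e. γ^4 - 502γ^2 + 12321 = 0. So γ is a root of x^4 - 502x^2 + 12321. This polynomial is irreducible over Q: it has no rational root (each ±√181 ± √70 is irrational), and any factorization into two quadratics over Q would force √(12670) ∈ Q (pairing opposite roots) or √181, √70 ∈ Q (other pairings), all impossible. Hence [Q(γ):Q] = 4 = [Q(√181, √70):Q], so Q(γ) = Q(√181, √70).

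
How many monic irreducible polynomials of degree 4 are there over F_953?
There are 206210669868 monic irreducible polynomials of degree 4 over F_953

Each element of F_{953^4} that lies in no proper subfield is a root of exactly one monic irreducible of degree 4 over F_953, and each such polynomial has 4 distinct roots in F_{953^4}. By Möbius inversion the count is N_953(4) = (1/4) Σ_{d|4} μ(4/d) · 953^d = (1/4)(μ(4)·953^1 + μ(2)·953^2 + μ(1)·953^4) = 824842679472/4 = 206210669868.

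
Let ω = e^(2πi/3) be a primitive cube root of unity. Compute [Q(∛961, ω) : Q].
[Q(∛961, ω) : Q] = 6

[Q(∛961):Q] = 3 (min poly x^3 - 961, irreducible since 961 is not a perfect cube). [Q(ω):Q] = 2 (min poly x^2 + x + 1). Since Q(∛961) ⊂ R and ω ∉ R, we have ω ∉ Q(∛961), so x^2 + x + 1 remains irreducible over Q(∛961) and [Q(∛961, ω) : Q(∛961)] = 2. By the tower law, [Q(∛961, ω) : Q] = 3 · 2 = 6. (In fact Q(∛961, ω) is the splitting field of x^3 - 961 over Q.)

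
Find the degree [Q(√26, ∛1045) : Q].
[Q(√26, ∛1045) : Q] = 6

Let L = Q(√26, ∛1045). Since Q(√26) ⊂ L and [Q(√26):Q] = 2, the tower law gives 2 | [L:Q]. Likewise Q(∛1045) ⊂ L with [Q(∛1045):Q] = 3 (because 1045 is not a perfect cube), so 3 | [L:Q]. As gcd(2,3) = 1, [L:Q] is divisible by 6. Conversely L is generated over Q by √26 and ∛1045, so [L:Q] ≤ 2·3 = 6. Therefore [Q(√26, ∛1045) : Q] = 6.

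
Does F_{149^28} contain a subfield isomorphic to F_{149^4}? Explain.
Yes: F_{149^4} is a subfield of F_{149^28}

F_{p^m} embeds in F_{p^n} iff m | n (since F_{p^n} is the splitting field of x^(p^n) - x, and F_{p^m} ⊂ F_{p^n} forces p^n to be a power of p^m, i.e. m | n; conversely if m | n then every root of x^(p^m) - x is a root of x^(p^n) - x). Here 4 | 28 (since 28 = 7·4), so F_{149^4} is a subfield of F_{149^28}, and [F_{149^28} : F_{149^4}] = 28/4 = 7.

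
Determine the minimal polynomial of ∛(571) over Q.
m_α(x) = x^3 - 571

α satisfies α^3 = 571, so x^3 - 571 annihilates α. By the rational root test, a rational root p/q (in lowest terms) of x^3 - 571 would satisfy p^3 = 571 q^3, forcing q = 1 and p^3 = 571; but 571 is not a perfect cube, contradiction. A monic cubic over Q with no rational root is irreducible (any nontrivial factorization would include a linear factor). Hence x^3 - 571 is the minimal polynomial of α, and in particular [Q(α):Q] = 3.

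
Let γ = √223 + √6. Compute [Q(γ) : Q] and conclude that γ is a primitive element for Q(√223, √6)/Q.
[Q(γ) : Q] = 4 (equivalently, Q(γ) = Q(√223, √6))

Obviously Q(γ) ⊆ Q(√223, √6), and [Q(√223, √6):Q] = 4 (since 223, 6 are distinct squarefree integers > 1 with 1338 not a perfect square). To show equality we compute the minimal polynomial of γ. From γ = √223 + √6: γ^2 = 223 + 2√(1338) + 6 = 229 + 2√(1338), so γ^2 - 229 = 2√(1338); squaring, (γ^2 - 229)^2 = 4·1338, i.e. γ^4 - 458γ^2 + 52441 - 5352 = 0, i.e. γ^4 - 458γ^2 + 47089 = 0. So γ is a root of x^4 - 458x^2 + 47089. This polynomial is irreducible over Q: it has no rational root (each ±√223 ± √6 is irrational), and any factorization into two quadratics over Q would force √(1338) ∈ Q (pairing opposite roots) or √223, √6 ∈ Q (other pairings), all impossible. Hence [Q(γ):Q] = 4 = [Q(√223, √6):Q], so Q(γ) = Q(√223, √6).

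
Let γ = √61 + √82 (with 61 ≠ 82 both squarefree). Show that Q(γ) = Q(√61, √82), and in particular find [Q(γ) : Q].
[Q(γ) : Q] = 4 (equivalently, Q(γ) = Q(√61, √82))

Obviously Q(γ) ⊆ Q(√61, √82), and [Q(√61, √82):Q] = 4 (since 61, 82 are distinct squarefree integers > 1 with 5002 not a perfect square). To show equality we compute the minimal polynomial of γ. From γ = √61 + √82: γ^2 = 61 + 2√(5002) + 82 = 143 + 2√(5002), so γ^2 - 143 = 2√(5002); squaring, (γ^2 - 143)^2 = 4·5002, i.e. γ^4 - 286γ^2 + 20449 - 20008 = 0, i.e. γ^4 - 286γ^2 + 441 = 0. So γ is a root of x^4 - 286x^2 + 441. This polynomial is irreducible over Q: it has no rational root (each ±√61 ± √82 is irrational), and any factorization into two quadratics over Q would force √(5002) ∈ Q (pairing opposite roots) or √61, √82 ∈ Q (other pairings), all impossible. Hence [Q(γ):Q] = 4 = [Q(√61, √82):Q], so Q(γ) = Q(√61, √82).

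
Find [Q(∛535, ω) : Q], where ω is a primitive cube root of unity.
[Q(∛535, ω) : Q] = 6

[Q(∛535):Q] = 3 (min poly x^3 - 535, irreducible since 535 is not a perfect cube). [Q(ω):Q] = 2 (min poly x^2 + x + 1). Since Q(∛535) ⊂ R and ω ∉ R, we have ω ∉ Q(∛535), so x^2 + x + 1 remains irreducible over Q(∛535) and [Q(∛535, ω) : Q(∛535)] = 2. By the tower law, [Q(∛535, ω) : Q] = 3 · 2 = 6. (In fact Q(∛535, ω) is the splitting field of x^3 - 535 over Q.)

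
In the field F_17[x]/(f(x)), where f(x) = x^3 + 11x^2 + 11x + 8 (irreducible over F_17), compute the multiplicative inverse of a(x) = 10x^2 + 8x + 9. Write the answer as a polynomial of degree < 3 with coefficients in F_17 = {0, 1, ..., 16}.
a(x)^(-1) ≡ 5x^2 + 13x + 8 (mod f(x))

Since f is irreducible over F_17, F_17[x]/(f) is a field and a(x) ≠ 0 has an inverse. Apply the extended Euclidean algorithm to f(x) and a(x) in F_17[x]: f(x) = (12x)·a(x) + (5x + 8);  a(x) = (2x + 12)·(5x + 8) + (15). The last nonzero remainder is the constant 15 = gcd(f, a) in F_17. Back-substituting through the division chain expresses 15 = s(x)·a(x) + t(x)·f(x) with s(x) ≡ 7x^2 + 8x + 1 (mod f), so (7x^2 + 8x + 1)·a(x) ≡ 15 (mod f). Multiplying by 15^(-1) ≡ 8 in F_17 gives a(x)^(-1) ≡ 8·(7x^2 + 8x + 1) ≡ 5x^2 + 13x + 8 (mod f). Check: (10x^2 + 8x + 9)·(5x^2 + 13x + 8) = 16x^4 + 8x^2 + 11x + 4 ≡ 1 (mod x^3 + 11x^2 + 11x + 8).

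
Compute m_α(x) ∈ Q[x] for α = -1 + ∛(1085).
m_α(x) = x^3 + 3x^2 + 3x - 1084

Set β = α + 1 = ∛(1085), so β^3 = 1085. Then (α + 1)^3 - 1085 = 0, i.e. α is a root of g(x) = (x + 1)^3 - 1085 = x^3 + 3x^2 + 3x - 1084. Since g(x) = h(x + 1) where h(x) = x^3 - 1085, and h is irreducible over Q (because 1085 is not a perfect cube, so h has no rational root, and a monic cubic with no rational root is irreducible), g is also irreducible (irreducibility is preserved under the substitution x → x + 1). Hence m_α(x) = x^3 + 3x^2 + 3x - 1084.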